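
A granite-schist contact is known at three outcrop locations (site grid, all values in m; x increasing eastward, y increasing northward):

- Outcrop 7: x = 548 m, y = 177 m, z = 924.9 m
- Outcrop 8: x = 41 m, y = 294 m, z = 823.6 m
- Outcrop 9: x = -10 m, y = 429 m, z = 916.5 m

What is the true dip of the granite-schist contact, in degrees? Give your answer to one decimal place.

Let the plane be z = a·x + b·y + c.
Outcrop 8−Outcrop 7: −507a + 117b = −101.3;  Outcrop 9−Outcrop 7: −558a + 252b = −8.4.
Solving gives a = 0.39286, b = 0.83656.
Gradient magnitude |∇z| = √(a² + b²) = √(0.15434 + 0.69983) = 0.92421.
True dip = arctan(0.92421) = 42.7°, dipping toward SSW (azimuth ≈ 205°).

42.7°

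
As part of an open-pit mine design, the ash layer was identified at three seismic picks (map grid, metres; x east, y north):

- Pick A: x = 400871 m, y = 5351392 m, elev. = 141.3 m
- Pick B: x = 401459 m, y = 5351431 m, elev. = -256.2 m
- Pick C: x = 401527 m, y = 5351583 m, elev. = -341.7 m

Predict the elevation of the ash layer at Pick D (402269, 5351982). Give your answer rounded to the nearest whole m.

Let the plane be z = a·x + b·y + c.
Pick B−Pick A: 588a + 39b = −397.5;  Pick C−Pick A: 656a + 191b = −483.
Solving gives a = −0.65824339, b = −0.26802269.
Then c = 141.3 − a·400871 − b·5351392 = 1698306.48.
At (402269, 5351982): z = −264790.9 − 1434452.6 + 1698306.48 = -937.1 m.

-937 m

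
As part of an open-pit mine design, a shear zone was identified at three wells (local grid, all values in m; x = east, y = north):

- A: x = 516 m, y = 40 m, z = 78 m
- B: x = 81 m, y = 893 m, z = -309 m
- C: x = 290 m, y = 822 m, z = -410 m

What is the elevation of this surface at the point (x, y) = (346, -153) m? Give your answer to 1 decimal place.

372.5 m

Two edge vectors: A→B = (-435, 853, -387), A→C = (-226, 782, -488).
Normal n = (A→B) × (A→C) = (-113630, -124818, -147392).
So ∂z/∂x = −n_x/n_z = −0.77094 and ∂z/∂y = −n_y/n_z = −0.84684.
Intercept c from A: 78 + 397.80 + 33.87 = 509.68.
At (346, -153): z = −266.7 + 129.6 + 509.68 = 372.5 m.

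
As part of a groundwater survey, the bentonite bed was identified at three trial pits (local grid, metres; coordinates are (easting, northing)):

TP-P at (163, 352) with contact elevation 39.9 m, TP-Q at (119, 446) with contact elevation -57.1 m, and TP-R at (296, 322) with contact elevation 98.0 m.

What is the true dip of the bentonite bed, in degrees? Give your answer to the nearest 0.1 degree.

Two edge vectors: TP-P→TP-Q = (-44, 94, -97), TP-P→TP-R = (133, -30, 58.1).
Normal n = (TP-P→TP-Q) × (TP-P→TP-R) = (2551.4, -10344.6, -11182).
So ∂z/∂E = −n_x/n_z = 0.22817 and ∂z/∂N = −n_y/n_z = −0.92511.
Gradient magnitude |∇z| = √(a² + b²) = √(0.05206 + 0.85583) = 0.95283.
True dip = arctan(0.95283) = 43.6°, dipping toward NNW (azimuth ≈ 346°).

43.6°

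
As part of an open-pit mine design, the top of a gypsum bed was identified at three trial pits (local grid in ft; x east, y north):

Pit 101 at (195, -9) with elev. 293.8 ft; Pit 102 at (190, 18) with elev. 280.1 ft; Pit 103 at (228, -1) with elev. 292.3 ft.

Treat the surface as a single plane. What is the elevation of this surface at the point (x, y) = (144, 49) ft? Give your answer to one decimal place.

261.4 ft

Let the plane be z = a·x + b·y + c.
Pit 102−Pit 101: −5a + 27b = −13.7;  Pit 103−Pit 101: 33a + 8b = −1.5.
Solving gives a = 0.07422, b = −0.49366.
Then c = 293.8 − a·195 − b·-9 = 274.88.
At (144, 49): z = 10.7 − 24.2 + 274.88 = 261.4 ft.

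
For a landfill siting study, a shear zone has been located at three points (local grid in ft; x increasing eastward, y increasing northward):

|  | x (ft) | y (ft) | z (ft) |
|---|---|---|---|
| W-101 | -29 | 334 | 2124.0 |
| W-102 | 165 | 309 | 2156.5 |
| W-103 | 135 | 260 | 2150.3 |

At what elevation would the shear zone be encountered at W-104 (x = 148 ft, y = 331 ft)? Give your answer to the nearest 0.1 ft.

2154.1 ft

Let the plane be z = a·x + b·y + c.
W-102−W-101: 194a − 25b = 32.5;  W-103−W-101: 164a − 74b = 26.3.
Solving gives a = 0.17039, b = 0.02221.
Then c = 2124 − a·-29 − b·334 = 2121.52.
At (148, 331): z = 25.2 + 7.4 + 2121.52 = 2154.1 ft.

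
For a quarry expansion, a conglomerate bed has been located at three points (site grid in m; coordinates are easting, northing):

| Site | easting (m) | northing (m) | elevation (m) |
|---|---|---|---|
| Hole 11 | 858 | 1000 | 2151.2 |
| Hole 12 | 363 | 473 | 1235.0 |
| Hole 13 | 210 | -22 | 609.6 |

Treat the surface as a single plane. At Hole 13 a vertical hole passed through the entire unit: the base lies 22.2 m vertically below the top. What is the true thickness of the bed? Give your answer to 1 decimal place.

13.7 m

Two edge vectors: Hole 11→Hole 12 = (-495, -527, -916.2), Hole 11→Hole 13 = (-648, -1022, -1541.6).
Normal n = (Hole 11→Hole 12) × (Hole 11→Hole 13) = (-123933.2, -169394.4, 164394).
So ∂z/∂easting = −n_x/n_z = 0.75388 and ∂z/∂northing = −n_y/n_z = 1.03042.
|∇z| = √(a²+b²) = 1.27675, so dip δ = arctan(1.27675) = 51.93°.
True thickness = vertical thickness × cos δ = 22.2 × cos 51.93° = 13.7 m.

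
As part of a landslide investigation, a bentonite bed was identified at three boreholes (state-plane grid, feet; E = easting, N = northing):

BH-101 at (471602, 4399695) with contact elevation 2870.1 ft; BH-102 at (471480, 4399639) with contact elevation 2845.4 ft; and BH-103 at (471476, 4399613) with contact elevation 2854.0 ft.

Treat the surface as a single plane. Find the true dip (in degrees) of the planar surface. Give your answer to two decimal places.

Two edge vectors: BH-101→BH-102 = (-122, -56, -24.7), BH-101→BH-103 = (-126, -82, -16.1).
Normal n = (BH-101→BH-102) × (BH-101→BH-103) = (-1123.8, 1148, 2948).
So ∂z/∂E = −n_x/n_z = 0.38121 and ∂z/∂N = −n_y/n_z = −0.38942.
Gradient magnitude |∇z| = √(a² + b²) = √(0.14532 + 0.15165) = 0.54494.
True dip = arctan(0.54494) = 28.59°, dipping toward NW (azimuth ≈ 316°).

28.59°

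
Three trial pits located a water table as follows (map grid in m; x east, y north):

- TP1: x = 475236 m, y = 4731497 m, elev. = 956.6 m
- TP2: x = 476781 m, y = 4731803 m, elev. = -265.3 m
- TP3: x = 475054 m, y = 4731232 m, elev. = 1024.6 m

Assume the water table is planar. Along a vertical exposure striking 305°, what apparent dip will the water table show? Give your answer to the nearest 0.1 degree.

Two edge vectors: TP1→TP2 = (1545, 306, -1221.9), TP1→TP3 = (-182, -265, 68).
Normal n = (TP1→TP2) × (TP1→TP3) = (-302995.5, 117325.8, -353733).
So ∂z/∂x = −n_x/n_z = −0.85657 and ∂z/∂y = −n_y/n_z = 0.33168.
Unit vector along 305° is (sin 305°, cos 305°) = (-0.8192, 0.5736).
Slope in that direction = a·(-0.8192) + b·(0.5736) = 0.89190.
Apparent dip = arctan|0.89190| = 41.7° (true dip is 42.6°, so apparent ≤ true as expected).

41.7°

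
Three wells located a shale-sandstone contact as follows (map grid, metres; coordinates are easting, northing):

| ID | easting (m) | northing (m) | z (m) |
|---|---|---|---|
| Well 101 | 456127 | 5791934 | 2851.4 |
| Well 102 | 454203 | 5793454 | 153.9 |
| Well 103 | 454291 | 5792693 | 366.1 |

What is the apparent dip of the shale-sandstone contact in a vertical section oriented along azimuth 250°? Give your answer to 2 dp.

Two edge vectors: Well 101→Well 102 = (-1924, 1520, -2697.5), Well 101→Well 103 = (-1836, 759, -2485.3).
Normal n = (Well 101→Well 102) × (Well 101→Well 103) = (-1730253.5, 170892.8, 1330404).
So ∂z/∂easting = −n_x/n_z = 1.30055 and ∂z/∂northing = −n_y/n_z = −0.12845.
Unit vector along 250° is (sin 250°, cos 250°) = (-0.9397, -0.3420).
Slope in that direction = a·(-0.9397) + b·(-0.3420) = −1.17818.
Apparent dip = arctan|1.17818| = 49.68° (true dip is 52.6°, so apparent ≤ true as expected).

49.68°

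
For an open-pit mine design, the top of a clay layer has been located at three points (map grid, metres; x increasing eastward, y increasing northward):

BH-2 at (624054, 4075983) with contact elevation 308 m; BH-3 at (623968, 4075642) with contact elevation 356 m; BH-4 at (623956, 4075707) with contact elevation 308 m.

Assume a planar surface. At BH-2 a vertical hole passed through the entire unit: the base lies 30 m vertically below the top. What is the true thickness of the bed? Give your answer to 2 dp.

17.02 m

Two edge vectors: BH-2→BH-3 = (-86, -341, 48), BH-2→BH-4 = (-98, -276, 0).
Normal n = (BH-2→BH-3) × (BH-2→BH-4) = (13248, -4704, -9682).
So ∂z/∂x = −n_x/n_z = 1.36831 and ∂z/∂y = −n_y/n_z = −0.48585.
|∇z| = √(a²+b²) = 1.45201, so dip δ = arctan(1.45201) = 55.44°.
True thickness = vertical thickness × cos δ = 30 × cos 55.44° = 17.02 m.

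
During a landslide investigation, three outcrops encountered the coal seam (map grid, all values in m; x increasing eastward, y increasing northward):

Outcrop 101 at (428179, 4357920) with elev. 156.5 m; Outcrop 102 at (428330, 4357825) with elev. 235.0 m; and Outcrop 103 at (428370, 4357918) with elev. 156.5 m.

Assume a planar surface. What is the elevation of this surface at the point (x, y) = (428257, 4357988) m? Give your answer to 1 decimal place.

Two edge vectors: Outcrop 101→Outcrop 102 = (151, -95, 78.5), Outcrop 101→Outcrop 103 = (191, -2, 0).
Normal n = (Outcrop 101→Outcrop 102) × (Outcrop 101→Outcrop 103) = (157, 14993.5, 17843).
So ∂z/∂x = −n_x/n_z = −0.008798969 and ∂z/∂y = −n_y/n_z = −0.840301519.
Intercept c from Outcrop 101: 156.5 + 3767.53 + 3661966.79 = 3665890.83.
At (428257, 4357988): z = −3768.2 − 3662023.9 + 3665890.83 = 98.7 m.

98.7 m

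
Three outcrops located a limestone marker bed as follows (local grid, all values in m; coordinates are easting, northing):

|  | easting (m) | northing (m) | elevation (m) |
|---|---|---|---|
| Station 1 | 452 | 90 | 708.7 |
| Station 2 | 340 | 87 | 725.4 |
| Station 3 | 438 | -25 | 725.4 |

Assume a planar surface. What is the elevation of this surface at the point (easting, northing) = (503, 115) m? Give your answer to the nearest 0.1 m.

Two edge vectors: Station 1→Station 2 = (-112, -3, 16.7), Station 1→Station 3 = (-14, -115, 16.7).
Normal n = (Station 1→Station 2) × (Station 1→Station 3) = (1870.4, 1636.6, 12838).
So ∂z/∂easting = −n_x/n_z = −0.14569 and ∂z/∂northing = −n_y/n_z = −0.12748.
Intercept c from Station 1: 708.7 + 65.85 + 11.47 = 786.03.
At (503, 115): z = −73.3 − 14.7 + 786.03 = 698.1 m.

698.1 m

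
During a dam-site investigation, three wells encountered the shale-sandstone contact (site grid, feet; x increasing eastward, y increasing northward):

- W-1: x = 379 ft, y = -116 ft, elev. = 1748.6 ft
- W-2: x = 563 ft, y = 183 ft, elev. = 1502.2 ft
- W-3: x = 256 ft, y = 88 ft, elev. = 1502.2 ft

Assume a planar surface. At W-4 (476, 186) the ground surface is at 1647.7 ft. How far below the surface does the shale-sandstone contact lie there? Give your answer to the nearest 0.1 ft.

Two edge vectors: W-1→W-2 = (184, 299, -246.4), W-1→W-3 = (-123, 204, -246.4).
Normal n = (W-1→W-2) × (W-1→W-3) = (-23408, 75644.8, 74313).
So ∂z/∂x = −n_x/n_z = 0.31499 and ∂z/∂y = −n_y/n_z = −1.01792.
Intercept c from W-1: 1748.6 − 119.38 − 118.08 = 1511.14.
At (476, 186): z_contact = 149.94 − 189.33 + 1511.14 = 1471.74 ft.
Depth below ground = 1647.7 − 1471.74 = 176.0 ft.

176.0 ft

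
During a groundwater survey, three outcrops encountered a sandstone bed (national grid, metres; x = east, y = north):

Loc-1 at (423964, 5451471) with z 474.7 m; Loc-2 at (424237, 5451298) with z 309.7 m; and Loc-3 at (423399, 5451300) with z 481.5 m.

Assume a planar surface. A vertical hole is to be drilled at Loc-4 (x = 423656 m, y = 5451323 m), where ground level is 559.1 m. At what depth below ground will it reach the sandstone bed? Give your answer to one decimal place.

Let the plane be z = a·x + b·y + c.
Loc-2−Loc-1: 273a − 173b = −165;  Loc-3−Loc-1: −565a − 171b = 6.8.
Solving gives a = −0.203502091, b = 0.632623868.
Then c = 474.7 − a·423964 − b·5451471 = −3361978.41.
At (423656, 5451323): z_contact = −86214.88 + 3448637.04 − 3361978.41 = 443.75 m.
Depth below ground = 559.1 − 443.75 = 115.3 m.

115.3 m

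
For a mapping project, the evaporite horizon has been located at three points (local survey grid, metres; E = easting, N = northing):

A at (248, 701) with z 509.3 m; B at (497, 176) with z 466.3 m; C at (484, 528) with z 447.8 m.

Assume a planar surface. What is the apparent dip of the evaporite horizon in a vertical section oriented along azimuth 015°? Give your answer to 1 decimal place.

Let the plane be z = a·E + b·N + c.
B−A: 249a − 525b = −43;  C−A: 236a − 173b = −61.5.
Solving gives a = −0.30744, b = −0.06391.
Unit vector along 015° is (sin 15°, cos 15°) = (0.2588, 0.9659).
Slope in that direction = a·(0.2588) + b·(0.9659) = −0.14131.
Apparent dip = arctan|0.14131| = 8.0° (true dip is 17.4°, so apparent ≤ true as expected).

8.0°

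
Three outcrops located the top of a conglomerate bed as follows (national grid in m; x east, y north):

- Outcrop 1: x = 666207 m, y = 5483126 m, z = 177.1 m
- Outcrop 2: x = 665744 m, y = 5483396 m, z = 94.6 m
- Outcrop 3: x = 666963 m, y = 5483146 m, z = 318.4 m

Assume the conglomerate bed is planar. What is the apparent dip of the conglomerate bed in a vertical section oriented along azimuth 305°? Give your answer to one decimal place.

Two edge vectors: Outcrop 1→Outcrop 2 = (-463, 270, -82.5), Outcrop 1→Outcrop 3 = (756, 20, 141.3).
Normal n = (Outcrop 1→Outcrop 2) × (Outcrop 1→Outcrop 3) = (39801, 3051.9, -213380).
So ∂z/∂x = −n_x/n_z = 0.18653 and ∂z/∂y = −n_y/n_z = 0.01430.
Unit vector along 305° is (sin 305°, cos 305°) = (-0.8192, 0.5736).
Slope in that direction = a·(-0.8192) + b·(0.5736) = −0.14459.
Apparent dip = arctan|0.14459| = 8.2° (true dip is 10.6°, so apparent ≤ true as expected).

8.2°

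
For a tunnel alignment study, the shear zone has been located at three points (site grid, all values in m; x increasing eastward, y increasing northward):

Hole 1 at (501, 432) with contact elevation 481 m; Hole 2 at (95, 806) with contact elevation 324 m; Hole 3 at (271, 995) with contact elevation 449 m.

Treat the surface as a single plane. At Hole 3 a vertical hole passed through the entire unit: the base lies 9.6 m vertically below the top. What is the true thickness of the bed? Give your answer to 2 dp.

8.38 m

Two edge vectors: Hole 1→Hole 2 = (-406, 374, -157), Hole 1→Hole 3 = (-230, 563, -32).
Normal n = (Hole 1→Hole 2) × (Hole 1→Hole 3) = (76423, 23118, -142558).
So ∂z/∂x = −n_x/n_z = 0.53608 and ∂z/∂y = −n_y/n_z = 0.16217.
|∇z| = √(a²+b²) = 0.56007, so dip δ = arctan(0.56007) = 29.25°.
True thickness = vertical thickness × cos δ = 9.6 × cos 29.25° = 8.38 m.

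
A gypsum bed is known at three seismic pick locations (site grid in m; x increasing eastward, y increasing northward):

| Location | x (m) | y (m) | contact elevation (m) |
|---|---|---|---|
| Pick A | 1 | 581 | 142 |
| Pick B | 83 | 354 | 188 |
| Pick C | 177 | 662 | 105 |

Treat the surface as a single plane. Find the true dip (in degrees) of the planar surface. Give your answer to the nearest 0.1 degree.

14.5°

Two edge vectors: Pick A→Pick B = (82, -227, 46), Pick A→Pick C = (176, 81, -37).
Normal n = (Pick A→Pick B) × (Pick A→Pick C) = (4673, 11130, 46594).
So ∂z/∂x = −n_x/n_z = −0.10029 and ∂z/∂y = −n_y/n_z = −0.23887.
Gradient magnitude |∇z| = √(a² + b²) = √(0.01006 + 0.05706) = 0.25907.
True dip = arctan(0.25907) = 14.5°, dipping toward NNE (azimuth ≈ 023°).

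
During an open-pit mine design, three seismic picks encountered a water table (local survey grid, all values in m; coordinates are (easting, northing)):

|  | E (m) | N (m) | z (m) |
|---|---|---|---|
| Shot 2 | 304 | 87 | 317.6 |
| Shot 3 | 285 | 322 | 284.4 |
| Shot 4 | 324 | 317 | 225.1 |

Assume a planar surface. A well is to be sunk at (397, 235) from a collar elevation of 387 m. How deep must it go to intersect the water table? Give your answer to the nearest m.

254 m

Two edge vectors: Shot 2→Shot 3 = (-19, 235, -33.2), Shot 2→Shot 4 = (20, 230, -92.5).
Normal n = (Shot 2→Shot 3) × (Shot 2→Shot 4) = (-14101.5, -2421.5, -9070).
So ∂z/∂E = −n_x/n_z = −1.55474 and ∂z/∂N = −n_y/n_z = −0.26698.
Intercept c from Shot 2: 317.6 + 472.64 + 23.23 = 813.47.
At (397, 235): z_contact = −617.2 − 62.7 + 813.47 = 133.5 m.
Depth below ground = 387 − 133.5 = 254 m.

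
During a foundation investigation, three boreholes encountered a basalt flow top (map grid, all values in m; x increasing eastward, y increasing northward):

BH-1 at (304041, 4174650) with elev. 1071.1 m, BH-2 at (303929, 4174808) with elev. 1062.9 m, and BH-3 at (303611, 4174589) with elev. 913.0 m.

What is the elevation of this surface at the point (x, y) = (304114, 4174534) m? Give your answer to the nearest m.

Two edge vectors: BH-1→BH-2 = (-112, 158, -8.2), BH-1→BH-3 = (-430, -61, -158.1).
Normal n = (BH-1→BH-2) × (BH-1→BH-3) = (-25480, -14181.2, 74772).
So ∂z/∂x = −n_x/n_z = 0.34076927 and ∂z/∂y = −n_y/n_z = 0.18965923.
Intercept c from BH-1: 1071.1 − 103607.83 − 791760.91 = −894297.64.
At (304114, 4174534): z = 103632.7 + 791738.9 − 894297.64 = 1074.0 m.

1074 m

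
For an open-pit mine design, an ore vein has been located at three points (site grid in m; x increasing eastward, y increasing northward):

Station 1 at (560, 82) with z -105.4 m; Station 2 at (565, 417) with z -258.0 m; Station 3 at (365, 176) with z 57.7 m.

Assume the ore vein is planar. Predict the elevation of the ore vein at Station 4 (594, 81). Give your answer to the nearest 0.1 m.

Two edge vectors: Station 1→Station 2 = (5, 335, -152.6), Station 1→Station 3 = (-195, 94, 163.1).
Normal n = (Station 1→Station 2) × (Station 1→Station 3) = (68982.9, 28941.5, 65795).
So ∂z/∂x = −n_x/n_z = −1.04845 and ∂z/∂y = −n_y/n_z = −0.43987.
Intercept c from Station 1: -105.4 + 587.13 + 36.07 = 517.80.
At (594, 81): z = −622.8 − 35.6 + 517.80 = -140.6 m.

-140.6 m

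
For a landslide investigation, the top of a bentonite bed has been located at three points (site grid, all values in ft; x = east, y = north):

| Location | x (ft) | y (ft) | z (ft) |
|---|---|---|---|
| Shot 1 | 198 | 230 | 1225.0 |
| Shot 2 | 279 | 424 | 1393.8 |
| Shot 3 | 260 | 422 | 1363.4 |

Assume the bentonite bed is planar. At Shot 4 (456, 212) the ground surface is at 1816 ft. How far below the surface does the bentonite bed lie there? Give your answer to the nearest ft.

188 ft

Let the plane be z = a·x + b·y + c.
Shot 2−Shot 1: 81a + 194b = 168.8;  Shot 3−Shot 1: 62a + 192b = 138.4.
Solving gives a = 1.57775, b = 0.21135.
Then c = 1225 − a·198 − b·230 = 863.99.
At (456, 212): z_contact = 719.5 + 44.8 + 863.99 = 1628.3 ft.
Depth below ground = 1816 − 1628.3 = 188 ft.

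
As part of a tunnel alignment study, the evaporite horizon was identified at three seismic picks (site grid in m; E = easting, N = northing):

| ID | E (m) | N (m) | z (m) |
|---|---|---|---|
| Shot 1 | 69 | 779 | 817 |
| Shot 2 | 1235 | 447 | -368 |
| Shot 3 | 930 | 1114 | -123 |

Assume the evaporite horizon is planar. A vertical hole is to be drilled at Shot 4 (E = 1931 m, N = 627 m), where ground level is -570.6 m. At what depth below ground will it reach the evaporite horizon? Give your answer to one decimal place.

547.1 m

Two edge vectors: Shot 1→Shot 2 = (1166, -332, -1185), Shot 1→Shot 3 = (861, 335, -940).
Normal n = (Shot 1→Shot 2) × (Shot 1→Shot 3) = (709055, 75755, 676462).
So ∂z/∂E = −n_x/n_z = −1.048182 and ∂z/∂N = −n_y/n_z = −0.111987.
Intercept c from Shot 1: 817 + 72.32 + 87.24 = 976.56.
At (1931, 627): z_contact = −2024.04 − 70.22 + 976.56 = -1117.69 m.
Depth below ground = -570.6 − (-1117.69) = 547.1 m.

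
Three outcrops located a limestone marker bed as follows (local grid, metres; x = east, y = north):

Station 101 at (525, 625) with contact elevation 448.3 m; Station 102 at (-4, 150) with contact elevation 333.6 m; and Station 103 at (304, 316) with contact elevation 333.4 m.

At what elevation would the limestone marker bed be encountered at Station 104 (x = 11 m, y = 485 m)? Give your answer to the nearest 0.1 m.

531.7 m

Let the plane be z = a·x + b·y + c.
Station 102−Station 101: −529a − 475b = −114.7;  Station 103−Station 101: −221a − 309b = −114.9.
Solving gives a = −0.32718, b = 0.60584.
Then c = 448.3 − a·525 − b·625 = 241.41.
At (11, 485): z = −3.6 + 293.8 + 241.41 = 531.7 m.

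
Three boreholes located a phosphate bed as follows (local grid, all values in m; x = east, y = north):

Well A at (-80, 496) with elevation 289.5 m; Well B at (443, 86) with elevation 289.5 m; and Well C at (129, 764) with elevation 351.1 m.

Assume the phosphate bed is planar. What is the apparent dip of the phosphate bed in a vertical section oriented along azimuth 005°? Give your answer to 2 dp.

8.63°

Two edge vectors: Well A→Well B = (523, -410, 0), Well A→Well C = (209, 268, 61.6).
Normal n = (Well A→Well B) × (Well A→Well C) = (-25256, -32216.8, 225854).
So ∂z/∂x = −n_x/n_z = 0.11182 and ∂z/∂y = −n_y/n_z = 0.14264.
Unit vector along 005° is (sin 5°, cos 5°) = (0.0872, 0.9962).
Slope in that direction = a·(0.0872) + b·(0.9962) = 0.15185.
Apparent dip = arctan|0.15185| = 8.63° (true dip is 10.3°, so apparent ≤ true as expected).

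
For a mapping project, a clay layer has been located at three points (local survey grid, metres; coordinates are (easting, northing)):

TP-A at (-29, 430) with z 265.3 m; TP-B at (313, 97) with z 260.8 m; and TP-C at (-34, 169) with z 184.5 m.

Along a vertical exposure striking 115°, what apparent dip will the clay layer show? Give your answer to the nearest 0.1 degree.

7.3°

Two edge vectors: TP-A→TP-B = (342, -333, -4.5), TP-A→TP-C = (-5, -261, -80.8).
Normal n = (TP-A→TP-B) × (TP-A→TP-C) = (25731.9, 27656.1, -90927).
So ∂z/∂E = −n_x/n_z = 0.28300 and ∂z/∂N = −n_y/n_z = 0.30416.
Unit vector along 115° is (sin 115°, cos 115°) = (0.9063, -0.4226).
Slope in that direction = a·(0.9063) + b·(-0.4226) = 0.12794.
Apparent dip = arctan|0.12794| = 7.3° (true dip is 22.6°, so apparent ≤ true as expected).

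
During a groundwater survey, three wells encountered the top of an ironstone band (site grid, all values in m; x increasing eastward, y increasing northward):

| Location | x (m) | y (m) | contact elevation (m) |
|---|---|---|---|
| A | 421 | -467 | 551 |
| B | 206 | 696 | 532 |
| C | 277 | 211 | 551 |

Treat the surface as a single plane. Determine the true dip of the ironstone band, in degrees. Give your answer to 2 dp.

31.25°

Two edge vectors: A→B = (-215, 1163, -19), A→C = (-144, 678, 0).
Normal n = (A→B) × (A→C) = (12882, 2736, 21702).
So ∂z/∂x = −n_x/n_z = −0.59359 and ∂z/∂y = −n_y/n_z = −0.12607.
Gradient magnitude |∇z| = √(a² + b²) = √(0.35234 + 0.01589) = 0.60683.
True dip = arctan(0.60683) = 31.25°, dipping toward ENE (azimuth ≈ 078°).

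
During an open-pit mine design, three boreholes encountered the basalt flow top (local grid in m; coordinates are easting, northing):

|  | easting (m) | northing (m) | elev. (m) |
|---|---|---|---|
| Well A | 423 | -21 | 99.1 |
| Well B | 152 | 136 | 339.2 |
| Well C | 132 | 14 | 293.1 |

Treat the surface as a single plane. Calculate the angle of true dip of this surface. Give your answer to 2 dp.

Let the plane be z = a·easting + b·northing + c.
Well B−Well A: −271a + 157b = 240.1;  Well C−Well A: −291a + 35b = 194.
Solving gives a = −0.60921, b = 0.47774.
Gradient magnitude |∇z| = √(a² + b²) = √(0.37113 + 0.22823) = 0.77419.
True dip = arctan(0.77419) = 37.75°, dipping toward SE (azimuth ≈ 128°).

37.75°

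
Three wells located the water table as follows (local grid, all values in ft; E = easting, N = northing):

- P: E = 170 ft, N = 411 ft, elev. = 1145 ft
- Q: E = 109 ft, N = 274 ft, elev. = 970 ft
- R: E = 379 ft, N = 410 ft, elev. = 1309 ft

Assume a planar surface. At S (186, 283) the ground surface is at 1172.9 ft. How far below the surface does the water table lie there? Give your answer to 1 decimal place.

133.8 ft

Two edge vectors: P→Q = (-61, -137, -175), P→R = (209, -1, 164).
Normal n = (P→Q) × (P→R) = (-22643, -26571, 28694).
So ∂z/∂E = −n_x/n_z = 0.78912 and ∂z/∂N = −n_y/n_z = 0.92601.
Intercept c from P: 1145 − 134.15 − 380.59 = 630.26.
At (186, 283): z_contact = 146.78 + 262.06 + 630.26 = 1039.10 ft.
Depth below ground = 1172.9 − 1039.10 = 133.8 ft.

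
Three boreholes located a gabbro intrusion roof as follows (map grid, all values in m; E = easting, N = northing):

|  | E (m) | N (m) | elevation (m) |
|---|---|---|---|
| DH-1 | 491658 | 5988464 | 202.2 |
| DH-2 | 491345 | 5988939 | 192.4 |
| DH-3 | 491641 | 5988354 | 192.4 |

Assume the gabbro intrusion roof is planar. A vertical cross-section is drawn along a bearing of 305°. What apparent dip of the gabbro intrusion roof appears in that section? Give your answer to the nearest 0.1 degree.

Two edge vectors: DH-1→DH-2 = (-313, 475, -9.8), DH-1→DH-3 = (-17, -110, -9.8).
Normal n = (DH-1→DH-2) × (DH-1→DH-3) = (-5733, -2900.8, 42505).
So ∂z/∂E = −n_x/n_z = 0.13488 and ∂z/∂N = −n_y/n_z = 0.06825.
Unit vector along 305° is (sin 305°, cos 305°) = (-0.8192, 0.5736).
Slope in that direction = a·(-0.8192) + b·(0.5736) = −0.07134.
Apparent dip = arctan|0.07134| = 4.1° (true dip is 8.6°, so apparent ≤ true as expected).

4.1°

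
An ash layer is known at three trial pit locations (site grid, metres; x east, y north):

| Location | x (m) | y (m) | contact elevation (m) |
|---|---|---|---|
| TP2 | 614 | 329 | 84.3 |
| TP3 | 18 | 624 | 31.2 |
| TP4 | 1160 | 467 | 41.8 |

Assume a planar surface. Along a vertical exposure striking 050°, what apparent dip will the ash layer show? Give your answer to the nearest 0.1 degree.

9.1°

Let the plane be z = a·x + b·y + c.
TP3−TP2: −596a + 295b = −53.1;  TP4−TP2: 546a + 138b = −42.5.
Solving gives a = −0.02141, b = −0.22326.
Unit vector along 050° is (sin 50°, cos 50°) = (0.7660, 0.6428).
Slope in that direction = a·(0.7660) + b·(0.6428) = −0.15991.
Apparent dip = arctan|0.15991| = 9.1° (true dip is 12.6°, so apparent ≤ true as expected).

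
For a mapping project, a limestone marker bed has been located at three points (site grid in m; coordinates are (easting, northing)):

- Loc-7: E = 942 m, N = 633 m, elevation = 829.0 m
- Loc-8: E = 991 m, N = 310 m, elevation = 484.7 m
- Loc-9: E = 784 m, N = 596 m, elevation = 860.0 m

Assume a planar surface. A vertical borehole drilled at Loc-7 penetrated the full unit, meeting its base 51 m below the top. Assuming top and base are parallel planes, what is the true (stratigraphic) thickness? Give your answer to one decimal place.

Two edge vectors: Loc-7→Loc-8 = (49, -323, -344.3), Loc-7→Loc-9 = (-158, -37, 31).
Normal n = (Loc-7→Loc-8) × (Loc-7→Loc-9) = (-22752.1, 52880.4, -52847).
So ∂z/∂E = −n_x/n_z = −0.43053 and ∂z/∂N = −n_y/n_z = 1.00063.
|∇z| = √(a²+b²) = 1.08932, so dip δ = arctan(1.08932) = 47.45°.
True thickness = vertical thickness × cos δ = 51 × cos 47.45° = 34.5 m.

34.5 m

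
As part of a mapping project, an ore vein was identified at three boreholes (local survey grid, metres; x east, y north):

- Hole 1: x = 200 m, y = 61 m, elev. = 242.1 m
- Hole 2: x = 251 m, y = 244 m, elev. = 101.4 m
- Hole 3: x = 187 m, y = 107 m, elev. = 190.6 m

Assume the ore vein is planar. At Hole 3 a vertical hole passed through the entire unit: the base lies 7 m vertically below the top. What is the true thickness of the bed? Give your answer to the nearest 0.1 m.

Two edge vectors: Hole 1→Hole 2 = (51, 183, -140.7), Hole 1→Hole 3 = (-13, 46, -51.5).
Normal n = (Hole 1→Hole 2) × (Hole 1→Hole 3) = (-2952.3, 4455.6, 4725).
So ∂z/∂x = −n_x/n_z = 0.62483 and ∂z/∂y = −n_y/n_z = −0.94298.
|∇z| = √(a²+b²) = 1.13121, so dip δ = arctan(1.13121) = 48.52°.
True thickness = vertical thickness × cos δ = 7 × cos 48.52° = 4.6 m.

4.6 m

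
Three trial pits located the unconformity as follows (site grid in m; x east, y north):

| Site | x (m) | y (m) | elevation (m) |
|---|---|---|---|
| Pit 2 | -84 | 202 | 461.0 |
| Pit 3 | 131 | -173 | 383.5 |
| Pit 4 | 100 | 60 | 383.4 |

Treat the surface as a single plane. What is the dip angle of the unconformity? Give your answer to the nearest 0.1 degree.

25.4°

Let the plane be z = a·x + b·y + c.
Pit 3−Pit 2: 215a − 375b = −77.5;  Pit 4−Pit 2: 184a − 142b = −77.6.
Solving gives a = −0.47037, b = −0.06301.
Gradient magnitude |∇z| = √(a² + b²) = √(0.22124 + 0.00397) = 0.47457.
True dip = arctan(0.47457) = 25.4°, dipping toward E (azimuth ≈ 082°).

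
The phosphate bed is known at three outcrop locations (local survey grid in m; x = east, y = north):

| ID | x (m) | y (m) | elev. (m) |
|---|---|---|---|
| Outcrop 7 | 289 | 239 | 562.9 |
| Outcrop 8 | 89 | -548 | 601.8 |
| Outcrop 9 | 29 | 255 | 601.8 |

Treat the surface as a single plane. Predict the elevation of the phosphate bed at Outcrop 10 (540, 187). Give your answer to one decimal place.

Let the plane be z = a·x + b·y + c.
Outcrop 8−Outcrop 7: −200a − 787b = 38.9;  Outcrop 9−Outcrop 7: −260a + 16b = 38.9.
Solving gives a = −0.15031, b = −0.01123.
Then c = 562.9 − a·289 − b·239 = 609.02.
At (540, 187): z = −81.2 − 2.1 + 609.02 = 525.8 m.

525.8 m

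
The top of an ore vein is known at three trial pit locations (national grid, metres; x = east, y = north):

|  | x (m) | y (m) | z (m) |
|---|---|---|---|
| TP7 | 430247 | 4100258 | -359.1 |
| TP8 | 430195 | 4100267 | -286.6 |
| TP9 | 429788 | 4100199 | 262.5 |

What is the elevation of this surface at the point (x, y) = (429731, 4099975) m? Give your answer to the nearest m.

311 m

Two edge vectors: TP7→TP8 = (-52, 9, 72.5), TP7→TP9 = (-459, -59, 621.6).
Normal n = (TP7→TP8) × (TP7→TP9) = (9871.9, -954.3, 7199).
So ∂z/∂x = −n_x/n_z = −1.37128768 and ∂z/∂y = −n_y/n_z = 0.13256008.
Intercept c from TP7: -359.1 + 589992.41 − 543530.52 = 46102.79.
At (429731, 4099975): z = −589284.8 + 543493.0 + 46102.79 = 311.0 m.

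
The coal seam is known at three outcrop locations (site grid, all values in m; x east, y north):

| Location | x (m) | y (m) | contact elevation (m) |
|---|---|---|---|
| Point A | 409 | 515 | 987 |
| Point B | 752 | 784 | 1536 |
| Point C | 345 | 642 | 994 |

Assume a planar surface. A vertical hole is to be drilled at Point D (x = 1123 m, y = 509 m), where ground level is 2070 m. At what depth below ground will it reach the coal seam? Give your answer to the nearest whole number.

Let the plane be z = a·x + b·y + c.
Point B−Point A: 343a + 269b = 549;  Point C−Point A: −64a + 127b = 7.
Solving gives a = 1.11621, b = 0.61762.
Then c = 987 − a·409 − b·515 = 212.40.
At (1123, 509): z_contact = 1253.5 + 314.4 + 212.40 = 1780.3 m.
Depth below ground = 2070 − 1780.3 = 290 m.

290 m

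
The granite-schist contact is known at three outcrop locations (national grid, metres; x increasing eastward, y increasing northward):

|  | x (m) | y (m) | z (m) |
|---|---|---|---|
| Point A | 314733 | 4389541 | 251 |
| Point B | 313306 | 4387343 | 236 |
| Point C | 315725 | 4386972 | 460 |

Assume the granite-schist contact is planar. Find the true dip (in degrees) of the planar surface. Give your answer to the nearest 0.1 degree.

Two edge vectors: Point A→Point B = (-1427, -2198, -15), Point A→Point C = (992, -2569, 209).
Normal n = (Point A→Point B) × (Point A→Point C) = (-497917, 283363, 5846379).
So ∂z/∂x = −n_x/n_z = 0.08517 and ∂z/∂y = −n_y/n_z = −0.04847.
Gradient magnitude |∇z| = √(a² + b²) = √(0.00725 + 0.00235) = 0.09799.
True dip = arctan(0.09799) = 5.6°, dipping toward WNW (azimuth ≈ 300°).

5.6°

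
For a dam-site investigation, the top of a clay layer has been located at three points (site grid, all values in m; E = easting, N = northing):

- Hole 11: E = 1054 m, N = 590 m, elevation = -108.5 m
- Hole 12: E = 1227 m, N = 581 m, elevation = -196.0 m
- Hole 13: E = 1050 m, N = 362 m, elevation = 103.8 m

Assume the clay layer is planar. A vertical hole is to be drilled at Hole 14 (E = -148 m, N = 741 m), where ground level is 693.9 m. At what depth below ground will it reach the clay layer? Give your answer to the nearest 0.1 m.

276.0 m

Two edge vectors: Hole 11→Hole 12 = (173, -9, -87.5), Hole 11→Hole 13 = (-4, -228, 212.3).
Normal n = (Hole 11→Hole 12) × (Hole 11→Hole 13) = (-21860.7, -36377.9, -39480).
So ∂z/∂E = −n_x/n_z = −0.553716 and ∂z/∂N = −n_y/n_z = −0.921426.
Intercept c from Hole 11: -108.5 + 583.62 + 543.64 = 1018.76.
At (-148, 741): z_contact = 81.95 − 682.78 + 1018.76 = 417.93 m.
Depth below ground = 693.9 − 417.93 = 276.0 m.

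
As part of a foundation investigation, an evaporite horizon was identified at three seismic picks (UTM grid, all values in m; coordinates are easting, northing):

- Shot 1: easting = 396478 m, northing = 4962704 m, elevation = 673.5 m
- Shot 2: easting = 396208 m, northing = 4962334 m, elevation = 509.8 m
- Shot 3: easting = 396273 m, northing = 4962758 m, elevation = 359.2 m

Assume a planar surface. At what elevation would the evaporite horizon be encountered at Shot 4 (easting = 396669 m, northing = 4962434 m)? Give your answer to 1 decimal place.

1091.0 m

Let the plane be z = a·easting + b·northing + c.
Shot 2−Shot 1: −270a − 370b = −163.7;  Shot 3−Shot 1: −205a + 54b = −314.3.
Solving gives a = 1.383731063, b = −0.567317262.
Then c = 673.5 − a·396478 − b·4962704 = 2267482.22.
At (396669, 4962434): z = 548883.2 − 2815274.5 + 2267482.22 = 1091.0 m.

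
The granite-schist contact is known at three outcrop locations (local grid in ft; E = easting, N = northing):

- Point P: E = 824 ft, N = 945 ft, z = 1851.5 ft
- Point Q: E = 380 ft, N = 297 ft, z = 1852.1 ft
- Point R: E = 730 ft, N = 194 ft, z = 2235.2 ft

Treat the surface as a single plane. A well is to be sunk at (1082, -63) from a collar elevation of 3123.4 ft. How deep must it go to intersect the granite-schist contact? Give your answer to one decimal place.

Two edge vectors: Point P→Point Q = (-444, -648, 0.6), Point P→Point R = (-94, -751, 383.7).
Normal n = (Point P→Point Q) × (Point P→Point R) = (-248187, 170306.4, 272532).
So ∂z/∂E = −n_x/n_z = 0.910671 and ∂z/∂N = −n_y/n_z = −0.624904.
Intercept c from Point P: 1851.5 − 750.39 + 590.53 = 1691.64.
At (1082, -63): z_contact = 985.35 + 39.37 + 1691.64 = 2716.36 ft.
Depth below ground = 3123.4 − 2716.36 = 407.0 ft.

407.0 ft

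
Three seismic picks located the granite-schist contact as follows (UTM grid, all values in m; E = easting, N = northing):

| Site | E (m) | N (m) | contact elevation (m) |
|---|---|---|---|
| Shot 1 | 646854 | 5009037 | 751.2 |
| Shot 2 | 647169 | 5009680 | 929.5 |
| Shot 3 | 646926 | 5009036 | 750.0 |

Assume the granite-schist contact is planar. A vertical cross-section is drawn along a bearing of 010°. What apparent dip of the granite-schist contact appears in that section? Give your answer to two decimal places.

15.48°

Two edge vectors: Shot 1→Shot 2 = (315, 643, 178.3), Shot 1→Shot 3 = (72, -1, -1.2).
Normal n = (Shot 1→Shot 2) × (Shot 1→Shot 3) = (-593.3, 13215.6, -46611).
So ∂z/∂E = −n_x/n_z = −0.01273 and ∂z/∂N = −n_y/n_z = 0.28353.
Unit vector along 010° is (sin 10°, cos 10°) = (0.1736, 0.9848).
Slope in that direction = a·(0.1736) + b·(0.9848) = 0.27701.
Apparent dip = arctan|0.27701| = 15.48° (true dip is 15.8°, so apparent ≤ true as expected).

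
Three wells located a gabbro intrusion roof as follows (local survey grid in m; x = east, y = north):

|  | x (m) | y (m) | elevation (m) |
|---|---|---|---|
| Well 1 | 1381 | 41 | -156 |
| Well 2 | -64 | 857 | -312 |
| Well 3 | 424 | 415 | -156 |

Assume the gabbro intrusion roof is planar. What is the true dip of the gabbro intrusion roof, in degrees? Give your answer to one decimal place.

Two edge vectors: Well 1→Well 2 = (-1445, 816, -156), Well 1→Well 3 = (-957, 374, 0).
Normal n = (Well 1→Well 2) × (Well 1→Well 3) = (58344, 149292, 240482).
So ∂z/∂x = −n_x/n_z = −0.24261 and ∂z/∂y = −n_y/n_z = −0.62080.
Gradient magnitude |∇z| = √(a² + b²) = √(0.05886 + 0.38540) = 0.66653.
True dip = arctan(0.66653) = 33.7°, dipping toward NNE (azimuth ≈ 021°).

33.7°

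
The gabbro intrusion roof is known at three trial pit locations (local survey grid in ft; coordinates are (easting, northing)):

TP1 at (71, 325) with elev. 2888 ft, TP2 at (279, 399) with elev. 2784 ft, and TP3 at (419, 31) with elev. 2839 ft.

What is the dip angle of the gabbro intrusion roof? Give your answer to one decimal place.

26.3°

Two edge vectors: TP1→TP2 = (208, 74, -104), TP1→TP3 = (348, -294, -49).
Normal n = (TP1→TP2) × (TP1→TP3) = (-34202, -26000, -86904).
So ∂z/∂E = −n_x/n_z = −0.39356 and ∂z/∂N = −n_y/n_z = −0.29918.
Gradient magnitude |∇z| = √(a² + b²) = √(0.15489 + 0.08951) = 0.49437.
True dip = arctan(0.49437) = 26.3°, dipping toward NE (azimuth ≈ 053°).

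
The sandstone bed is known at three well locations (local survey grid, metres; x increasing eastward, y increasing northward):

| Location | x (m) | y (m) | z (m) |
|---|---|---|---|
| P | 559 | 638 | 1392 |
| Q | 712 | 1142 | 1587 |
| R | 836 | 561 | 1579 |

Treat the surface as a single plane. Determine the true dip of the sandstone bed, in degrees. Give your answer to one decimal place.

Two edge vectors: P→Q = (153, 504, 195), P→R = (277, -77, 187).
Normal n = (P→Q) × (P→R) = (109263, 25404, -151389).
So ∂z/∂x = −n_x/n_z = 0.72174 and ∂z/∂y = −n_y/n_z = 0.16781.
Gradient magnitude |∇z| = √(a² + b²) = √(0.52090 + 0.02816) = 0.74099.
True dip = arctan(0.74099) = 36.5°, dipping toward WSW (azimuth ≈ 257°).

36.5°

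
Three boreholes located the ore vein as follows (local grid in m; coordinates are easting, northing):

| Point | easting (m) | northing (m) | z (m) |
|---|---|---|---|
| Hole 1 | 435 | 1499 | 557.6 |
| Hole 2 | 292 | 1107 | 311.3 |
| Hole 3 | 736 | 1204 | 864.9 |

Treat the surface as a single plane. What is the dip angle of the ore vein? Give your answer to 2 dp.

Let the plane be z = a·easting + b·northing + c.
Hole 2−Hole 1: −143a − 392b = −246.3;  Hole 3−Hole 1: 301a − 295b = 307.3.
Solving gives a = 1.20567, b = 0.18849.
Gradient magnitude |∇z| = √(a² + b²) = √(1.45363 + 0.03553) = 1.22031.
True dip = arctan(1.22031) = 50.67°, dipping toward W (azimuth ≈ 261°).

50.67°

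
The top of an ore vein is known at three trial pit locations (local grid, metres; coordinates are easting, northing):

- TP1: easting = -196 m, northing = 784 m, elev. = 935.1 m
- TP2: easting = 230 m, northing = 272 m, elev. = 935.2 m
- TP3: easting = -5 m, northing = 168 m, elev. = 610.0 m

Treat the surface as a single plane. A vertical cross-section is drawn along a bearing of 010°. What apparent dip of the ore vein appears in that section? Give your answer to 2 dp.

45.12°

Let the plane be z = a·easting + b·northing + c.
TP2−TP1: 426a − 512b = 0.1;  TP3−TP1: 191a − 616b = −325.1.
Solving gives a = 1.01147, b = 0.84138.
Unit vector along 010° is (sin 10°, cos 10°) = (0.1736, 0.9848).
Slope in that direction = a·(0.1736) + b·(0.9848) = 1.00424.
Apparent dip = arctan|1.00424| = 45.12° (true dip is 52.8°, so apparent ≤ true as expected).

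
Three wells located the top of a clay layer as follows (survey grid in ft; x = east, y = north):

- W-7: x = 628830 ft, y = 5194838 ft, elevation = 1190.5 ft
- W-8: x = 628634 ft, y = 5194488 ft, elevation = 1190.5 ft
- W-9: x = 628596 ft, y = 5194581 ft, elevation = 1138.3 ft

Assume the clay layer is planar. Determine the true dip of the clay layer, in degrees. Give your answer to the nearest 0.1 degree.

Two edge vectors: W-7→W-8 = (-196, -350, 0), W-7→W-9 = (-234, -257, -52.2).
Normal n = (W-7→W-8) × (W-7→W-9) = (18270, -10231.2, -31528).
So ∂z/∂x = −n_x/n_z = 0.57948 and ∂z/∂y = −n_y/n_z = −0.32451.
Gradient magnitude |∇z| = √(a² + b²) = √(0.33580 + 0.10531) = 0.66416.
True dip = arctan(0.66416) = 33.6°, dipping toward WNW (azimuth ≈ 299°).

33.6°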